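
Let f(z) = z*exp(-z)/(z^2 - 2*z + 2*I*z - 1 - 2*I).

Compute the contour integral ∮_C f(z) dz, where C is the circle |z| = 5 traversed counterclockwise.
By the residue theorem, ∮_C f(z) dz = 2πi · (sum of the residues of f at the poles inside |z| = 5).

The denominator factors as (z + I)*(z - 2 + I), so the singularities of f are simple poles at z = -I, z = 2 - I.
  |-I|² = 1 < 25 = 5², so this pole is inside the contour.
  |2 - I|² = 5 < 25 = 5², so this pole is inside the contour.

With P(z) = z*exp(-z) and Q(z) = z^2 - 2*z + 2*I*z - 1 - 2*I, each pole is simple, so Res(f, z₀) = P(z₀)/Q'(z₀) with Q'(z) = 2*z - 2 + 2*I.
  Res(f, -I) = P(-I)/Q'(-I) = (-I*exp(I))/(-2) = I*exp(I)/2
  Res(f, 2 - I) = P(2 - I)/Q'(2 - I) = ((2 - I)*exp(-2 + I))/(2) = (1 - I/2)*exp(-2 + I)

Sum of residues inside C: (1 - I/2)*exp(-2 + I) + I*exp(I)/2
∮_C f(z) dz = 2πi · ((1 - I/2)*exp(-2 + I) + I*exp(I)/2) = -pi*exp(I) + pi*(1 + 2*I)*exp(-2 + I)

Final answer: -pi*exp(I) + pi*(1 + 2*I)*exp(-2 + I)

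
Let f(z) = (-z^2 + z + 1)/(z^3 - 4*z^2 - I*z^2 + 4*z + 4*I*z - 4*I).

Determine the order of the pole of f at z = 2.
Factor the denominator:
  z^3 - 4*z^2 - I*z^2 + 4*z + 4*I*z - 4*I = (z - 2)^2*(z - I)

The numerator P(z) = -z^2 + z + 1 has P(2) = -1 ≠ 0, so no factor of (z - 2) cancels.
Near z = 2 we can therefore write f(z) = g(z)/(z - 2)^2 with g analytic at 2 and g(2) ≠ 0 (g is the numerator divided by the remaining denominator factors).

Hence z = 2 is a pole of order 2.

Final answer: 2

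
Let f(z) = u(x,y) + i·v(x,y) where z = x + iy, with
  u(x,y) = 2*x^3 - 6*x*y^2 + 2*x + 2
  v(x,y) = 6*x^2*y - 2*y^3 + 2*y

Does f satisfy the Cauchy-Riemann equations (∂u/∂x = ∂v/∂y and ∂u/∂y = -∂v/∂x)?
∂u/∂x = 6*x^2 - 6*y^2 + 2
∂v/∂y = 6*x^2 - 6*y^2 + 2
∂u/∂y = -12*x*y
∂v/∂x = 12*x*y
∂u/∂x = ∂v/∂y and ∂u/∂y = -∂v/∂x hold identically; f is analytic.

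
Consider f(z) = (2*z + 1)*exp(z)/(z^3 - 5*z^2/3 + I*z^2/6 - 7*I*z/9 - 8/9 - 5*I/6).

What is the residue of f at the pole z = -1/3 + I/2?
Write f(z) = P(z)/Q(z) with P(z) = (2*z + 1)*exp(z) and Q(z) = z^3 - 5*z^2/3 + I*z^2/6 - 7*I*z/9 - 8/9 - 5*I/6.
The denominator factors as Q(z) = (z - 2 - I/3)*(z + 1/3 - I/2)*(z + I), so z = -1/3 + I/2 is a simple zero of Q and P is analytic there; z = -1/3 + I/2 is therefore a simple pole and
  Res(f, z₀) = P(z₀)/Q'(z₀).

Q'(z) = 3*z^2 - 10*z/3 + I*z/3 - 7*I/9, so Q'(-1/3 + I/2) = 19/36 - 32*I/9.
P(-1/3 + I/2) = (1/3 + I)*exp(-1/3 + I/2).

Res(f, -1/3 + I/2) = ((1/3 + I)*exp(-1/3 + I/2))/(19/36 - 32*I/9) = (-876/3349 + 444*I/3349)*exp(-1/3 + I/2)

Final answer: (-876/3349 + 444*I/3349)*exp(-1/3 + I/2)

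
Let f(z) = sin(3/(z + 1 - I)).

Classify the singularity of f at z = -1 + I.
Let u = z + 1 - I. Then
  sin(3/u) = Σ_{k≥0} (-1)^k (3)^(2k+1)/((2k+1)!·u^(2k+1)) = 3/u - 9/(2*u^3) + 81/(40*u^5) + ...
which has infinitely many negative powers of u, so sin(3/(z + 1 - I)) has an essential singularity at z = -1 + I.
So the singularity is essential.

Final answer: essential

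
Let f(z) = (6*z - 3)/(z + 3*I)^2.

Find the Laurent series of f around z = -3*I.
Put w = z - (-3*I), i.e. z = w - 3*I. The denominator is w^2, so it suffices to rewrite the numerator in powers of w.

P(z) = 6*z - 3
P(w - 3*I) = -3 - 18*I + 6*w

Dividing each term by w^2:
  f = (-3 - 18*I)/w^2 + 6/w

Substituting back w = z + 3*I:
  f(z) = (-3 - 18*I)/(z + 3*I)^2 + 6/(z + 3*I)

The series is finite because the numerator is a polynomial; the negative powers form the principal part, and the coefficient of 1/(z + 3*I) gives Res(f, -3*I) = 6.

Final answer: (-3 - 18*I)/(z + 3*I)^2 + 6/(z + 3*I)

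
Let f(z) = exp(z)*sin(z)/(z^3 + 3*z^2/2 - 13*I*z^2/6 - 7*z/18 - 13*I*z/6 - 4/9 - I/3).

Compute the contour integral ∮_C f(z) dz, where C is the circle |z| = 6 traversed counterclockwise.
pi*(126/25 - 18*I/25)*exp(-1/3 + I/3)*sin(1/3 - I/3) + pi*(-126/25 - 18*I/25)*exp(-2/3 + I/3)*sin(2/3 - I/3) + 36*I*pi*exp(-1/2 + 3*I/2)*sin(1/2 - 3*I/2)/25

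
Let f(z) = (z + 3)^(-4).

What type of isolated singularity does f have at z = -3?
pole of order 4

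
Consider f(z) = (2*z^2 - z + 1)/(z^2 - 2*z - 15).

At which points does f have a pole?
The singularities of f are the zeros of the denominator. Factoring,
  z^2 - 2*z - 15 = (z + 3)*(z - 5)
so the candidates are z = -3, z = 5.

Check the numerator P(z) = 2*z^2 - z + 1 at each one:
  P(-3) = 22 ≠ 0, so z = -3 is a (simple) pole.
  P(5) = 46 ≠ 0, so z = 5 is a (simple) pole.

Poles of f: {-3, 5}

Final answer: {-3, 5}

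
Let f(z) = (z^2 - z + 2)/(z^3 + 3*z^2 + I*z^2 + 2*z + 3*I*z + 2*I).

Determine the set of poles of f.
{-2, -1, -I}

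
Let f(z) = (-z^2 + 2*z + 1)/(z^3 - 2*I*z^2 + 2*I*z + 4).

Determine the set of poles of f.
The singularities of f are the zeros of the denominator. Factoring,
  z^3 - 2*I*z^2 + 2*I*z + 4 = (z - 1 + I)*(z - 2*I)*(z + 1 - I)
so the candidates are z = 1 - I, z = 2*I, z = -1 + I.

Check the numerator P(z) = -z^2 + 2*z + 1 at each one:
  P(1 - I) = 3 ≠ 0, so z = 1 - I is a (simple) pole.
  P(2*I) = 5 + 4*I ≠ 0, so z = 2*I is a (simple) pole.
  P(-1 + I) = -1 + 4*I ≠ 0, so z = -1 + I is a (simple) pole.

Poles of f: {-1 + I, 2*I, 1 - I}

Final answer: {-1 + I, 2*I, 1 - I}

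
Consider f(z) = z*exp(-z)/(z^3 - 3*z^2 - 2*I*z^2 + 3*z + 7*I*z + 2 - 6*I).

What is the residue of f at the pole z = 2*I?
Write f(z) = P(z)/Q(z) with P(z) = z*exp(-z) and Q(z) = z^3 - 3*z^2 - 2*I*z^2 + 3*z + 7*I*z + 2 - 6*I.
The denominator factors as Q(z) = (z - 2*I)*(z - 2 + I)*(z - 1 - I), so z = 2*I is a simple zero of Q and P is analytic there; z = 2*I is therefore a simple pole and
  Res(f, z₀) = P(z₀)/Q'(z₀).

Q'(z) = 3*z^2 - 6*z - 4*I*z + 3 + 7*I, so Q'(2*I) = -1 - 5*I.
P(2*I) = 2*I*exp(-2*I).

Res(f, 2*I) = (2*I*exp(-2*I))/(-1 - 5*I) = (-5/13 - I/13)*exp(-2*I)

Final answer: (-5/13 - I/13)*exp(-2*I)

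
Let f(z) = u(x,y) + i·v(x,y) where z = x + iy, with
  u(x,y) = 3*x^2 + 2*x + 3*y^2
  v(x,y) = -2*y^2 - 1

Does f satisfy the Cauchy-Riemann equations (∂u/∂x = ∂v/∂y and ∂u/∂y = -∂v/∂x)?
∂u/∂x = 6*x + 2
∂v/∂y = -4*y
∂u/∂y = 6*y
∂v/∂x = 0
∂u/∂x ≠ ∂v/∂y and ∂u/∂y ≠ -∂v/∂x; the Cauchy-Riemann equations are not satisfied, so f is not analytic.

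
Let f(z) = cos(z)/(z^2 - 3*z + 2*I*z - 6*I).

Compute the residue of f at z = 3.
(3/13 - 2*I/13)*cos(3)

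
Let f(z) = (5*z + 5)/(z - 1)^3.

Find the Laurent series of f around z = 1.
Put w = z - (1), i.e. z = w + 1. The denominator is w^3, so it suffices to rewrite the numerator in powers of w.

P(z) = 5*z + 5
P(w + 1) = 10 + 5*w

Dividing each term by w^3:
  f = 10/w^3 + 5/w^2

Substituting back w = z - 1:
  f(z) = 10/(z - 1)^3 + 5/(z - 1)^2

The series is finite because the numerator is a polynomial; the negative powers form the principal part.

Final answer: 10/(z - 1)^3 + 5/(z - 1)^2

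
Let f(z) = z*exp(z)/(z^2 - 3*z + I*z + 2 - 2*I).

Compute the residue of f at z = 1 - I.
Write f(z) = P(z)/Q(z) with P(z) = z*exp(z) and Q(z) = z^2 - 3*z + I*z + 2 - 2*I.
The denominator factors as Q(z) = (z - 1 + I)*(z - 2), so z = 1 - I is a simple zero of Q and P is analytic there; z = 1 - I is therefore a simple pole and
  Res(f, z₀) = P(z₀)/Q'(z₀).

Q'(z) = 2*z - 3 + I, so Q'(1 - I) = -1 - I.
P(1 - I) = (1 - I)*exp(1 - I).

Res(f, 1 - I) = ((1 - I)*exp(1 - I))/(-1 - I) = I*exp(1 - I)

Final answer: I*exp(1 - I)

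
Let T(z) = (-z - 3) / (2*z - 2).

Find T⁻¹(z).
Set w = T(z) = (-z - 3) / (2*z - 2) and solve for z:
  w*(2*z - 2) = -z - 3
  -2*w + z*(2*w + 1) + 3 = 0
  z*(2*w + 1) = 2*w - 3
  z = (3 - 2*w)/(-2*w - 1)
Renaming the variable, T⁻¹(z) = (-2*z + 3)/(-2*z - 1) = (2*z - 3)/(2*z + 1).
(Check: ad - bc = 8 ≠ 0, so T is invertible.)

Final answer: (2*z - 3)/(2*z + 1)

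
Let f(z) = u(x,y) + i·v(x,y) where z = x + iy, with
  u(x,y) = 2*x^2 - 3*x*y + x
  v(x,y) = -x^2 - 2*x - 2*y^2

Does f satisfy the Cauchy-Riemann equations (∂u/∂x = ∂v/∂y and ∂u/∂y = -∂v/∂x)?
∂u/∂x = 4*x - 3*y + 1
∂v/∂y = -4*y
∂u/∂y = -3*x
∂v/∂x = -2*x - 2
∂u/∂x ≠ ∂v/∂y and ∂u/∂y ≠ -∂v/∂x; the Cauchy-Riemann equations are not satisfied, so f is not analytic.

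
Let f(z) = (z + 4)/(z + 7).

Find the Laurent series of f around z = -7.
Put w = z - (-7), i.e. z = w - 7. The denominator is w, so it suffices to rewrite the numerator in powers of w.

P(z) = z + 4
P(w - 7) = -3 + w

Dividing each term by w:
  f = -3/w + 1

Substituting back w = z + 7:
  f(z) = -3/(z + 7) + 1

The series is finite because the numerator is a polynomial; the negative powers form the principal part, and the coefficient of 1/(z + 7) gives Res(f, -7) = -3.

Final answer: -3/(z + 7) + 1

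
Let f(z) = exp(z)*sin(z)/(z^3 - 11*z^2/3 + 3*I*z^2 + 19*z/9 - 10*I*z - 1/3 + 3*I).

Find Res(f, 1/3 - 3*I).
(-9/145 - 8*I/145)*exp(1/3 - 3*I)*sin(1/3 - 3*I)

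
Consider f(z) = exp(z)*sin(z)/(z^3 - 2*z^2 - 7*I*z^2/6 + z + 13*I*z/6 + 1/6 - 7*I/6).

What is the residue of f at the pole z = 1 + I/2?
Write f(z) = P(z)/Q(z) with P(z) = exp(z)*sin(z) and Q(z) = z^3 - 2*z^2 - 7*I*z^2/6 + z + 13*I*z/6 + 1/6 - 7*I/6.
The denominator factors as Q(z) = (z - 1 + I/3)*(z - I)*(z - 1 - I/2), so z = 1 + I/2 is a simple zero of Q and P is analytic there; z = 1 + I/2 is therefore a simple pole and
  Res(f, z₀) = P(z₀)/Q'(z₀).

Q'(z) = 3*z^2 - 4*z - 7*I*z/3 + 1 + 13*I/6, so Q'(1 + I/2) = 5/12 + 5*I/6.
P(1 + I/2) = exp(1 + I/2)*sin(1 + I/2).

Res(f, 1 + I/2) = (exp(1 + I/2)*sin(1 + I/2))/(5/12 + 5*I/6) = (12/25 - 24*I/25)*exp(1 + I/2)*sin(1 + I/2)

Final answer: (12/25 - 24*I/25)*exp(1 + I/2)*sin(1 + I/2)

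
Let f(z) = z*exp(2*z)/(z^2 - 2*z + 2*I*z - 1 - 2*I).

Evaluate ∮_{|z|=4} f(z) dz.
pi*(1 + 2*I)*exp(4 - 2*I) - pi*exp(-2*I)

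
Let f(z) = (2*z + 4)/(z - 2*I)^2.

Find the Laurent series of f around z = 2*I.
Put w = z - (2*I), i.e. z = w + 2*I. The denominator is w^2, so it suffices to rewrite the numerator in powers of w.

P(z) = 2*z + 4
P(w + 2*I) = 4 + 4*I + 2*w

Dividing each term by w^2:
  f = (4 + 4*I)/w^2 + 2/w

Substituting back w = z - 2*I:
  f(z) = (4 + 4*I)/(z - 2*I)^2 + 2/(z - 2*I)

The series is finite because the numerator is a polynomial; the negative powers form the principal part, and the coefficient of 1/(z - 2*I) gives Res(f, 2*I) = 2.

Final answer: (4 + 4*I)/(z - 2*I)^2 + 2/(z - 2*I)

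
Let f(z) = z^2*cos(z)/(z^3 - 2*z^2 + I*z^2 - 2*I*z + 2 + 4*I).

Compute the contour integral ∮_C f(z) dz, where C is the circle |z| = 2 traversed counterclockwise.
By the residue theorem, ∮_C f(z) dz = 2πi · (sum of the residues of f at the poles inside |z| = 2).

The denominator factors as (z + 1 + I)*(z - 2 + I)*(z - 1 - I), so the singularities of f are simple poles at z = -1 - I, z = 2 - I, z = 1 + I.
  |-1 - I|² = 2 < 4 = 2², so this pole is inside the contour.
  |2 - I|² = 5 > 4 = 2², so this pole is outside the contour.
  |1 + I|² = 2 < 4 = 2², so this pole is inside the contour.

With P(z) = z^2*cos(z) and Q(z) = z^3 - 2*z^2 + I*z^2 - 2*I*z + 2 + 4*I, each pole is simple, so Res(f, z₀) = P(z₀)/Q'(z₀) with Q'(z) = 3*z^2 - 4*z + 2*I*z - 2*I.
  Res(f, -1 - I) = P(-1 - I)/Q'(-1 - I) = (2*I*cos(1 + I))/(6 + 6*I) = (1/6 + I/6)*cos(1 + I)
  Res(f, 1 + I) = P(1 + I)/Q'(1 + I) = (2*I*cos(1 + I))/(-6 + 2*I) = (1/10 - 3*I/10)*cos(1 + I)

Sum of residues inside C: (4/15 - 2*I/15)*cos(1 + I)
∮_C f(z) dz = 2πi · ((4/15 - 2*I/15)*cos(1 + I)) = pi*(4/15 + 8*I/15)*cos(1 + I)

Final answer: pi*(4/15 + 8*I/15)*cos(1 + I)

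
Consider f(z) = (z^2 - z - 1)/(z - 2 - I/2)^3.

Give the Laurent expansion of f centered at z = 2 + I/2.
(3/4 + 3*I/2)/(z - 2 - I/2)^3 + (3 + I)/(z - 2 - I/2)^2 + 1/(z - 2 - I/2)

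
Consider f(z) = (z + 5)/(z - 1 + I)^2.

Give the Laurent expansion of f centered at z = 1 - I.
Put w = z - (1 - I), i.e. z = w + 1 - I. The denominator is w^2, so it suffices to rewrite the numerator in powers of w.

P(z) = z + 5
P(w + 1 - I) = 6 - I + w

Dividing each term by w^2:
  f = (6 - I)/w^2 + 1/w

Substituting back w = z - 1 + I:
  f(z) = (6 - I)/(z - 1 + I)^2 + 1/(z - 1 + I)

The series is finite because the numerator is a polynomial; the negative powers form the principal part, and the coefficient of 1/(z - 1 + I) gives Res(f, 1 - I) = 1.

Final answer: (6 - I)/(z - 1 + I)^2 + 1/(z - 1 + I)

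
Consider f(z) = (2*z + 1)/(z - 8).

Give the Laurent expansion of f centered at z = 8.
17/(z - 8) + 2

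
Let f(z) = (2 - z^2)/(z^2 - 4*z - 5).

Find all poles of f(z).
The singularities of f are the zeros of the denominator. Factoring,
  z^2 - 4*z - 5 = (z + 1)*(z - 5)
so the candidates are z = -1, z = 5.

Check the numerator P(z) = 2 - z^2 at each one:
  P(-1) = 1 ≠ 0, so z = -1 is a (simple) pole.
  P(5) = -23 ≠ 0, so z = 5 is a (simple) pole.

Poles of f: {-1, 5}

Final answer: {-1, 5}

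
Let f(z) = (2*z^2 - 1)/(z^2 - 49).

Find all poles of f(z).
The singularities of f are the zeros of the denominator. Factoring,
  z^2 - 49 = (z - 7)*(z + 7)
so the candidates are z = 7, z = -7.

Check the numerator P(z) = 2*z^2 - 1 at each one:
  P(7) = 97 ≠ 0, so z = 7 is a (simple) pole.
  P(-7) = 97 ≠ 0, so z = -7 is a (simple) pole.

Poles of f: {-7, 7}

Final answer: {-7, 7}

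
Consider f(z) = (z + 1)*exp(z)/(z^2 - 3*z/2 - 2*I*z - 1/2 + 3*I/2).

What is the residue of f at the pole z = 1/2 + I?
Write f(z) = P(z)/Q(z) with P(z) = (z + 1)*exp(z) and Q(z) = z^2 - 3*z/2 - 2*I*z - 1/2 + 3*I/2.
The denominator factors as Q(z) = (z - 1/2 - I)*(z - 1 - I), so z = 1/2 + I is a simple zero of Q and P is analytic there; z = 1/2 + I is therefore a simple pole and
  Res(f, z₀) = P(z₀)/Q'(z₀).

Q'(z) = 2*z - 3/2 - 2*I, so Q'(1/2 + I) = -1/2.
P(1/2 + I) = (3/2 + I)*exp(1/2 + I).

Res(f, 1/2 + I) = ((3/2 + I)*exp(1/2 + I))/(-1/2) = (-3 - 2*I)*exp(1/2 + I)

Final answer: (-3 - 2*I)*exp(1/2 + I)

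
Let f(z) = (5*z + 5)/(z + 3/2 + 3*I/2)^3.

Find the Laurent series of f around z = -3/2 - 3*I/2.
Put w = z - (-3/2 - 3*I/2), i.e. z = w - 3/2 - 3*I/2. The denominator is w^3, so it suffices to rewrite the numerator in powers of w.

P(z) = 5*z + 5
P(w - 3/2 - 3*I/2) = -5/2 - 15*I/2 + 5*w

Dividing each term by w^3:
  f = (-5/2 - 15*I/2)/w^3 + 5/w^2

Substituting back w = z + 3/2 + 3*I/2:
  f(z) = (-5/2 - 15*I/2)/(z + 3/2 + 3*I/2)^3 + 5/(z + 3/2 + 3*I/2)^2

The series is finite because the numerator is a polynomial; the negative powers form the principal part.

Final answer: (-5/2 - 15*I/2)/(z + 3/2 + 3*I/2)^3 + 5/(z + 3/2 + 3*I/2)^2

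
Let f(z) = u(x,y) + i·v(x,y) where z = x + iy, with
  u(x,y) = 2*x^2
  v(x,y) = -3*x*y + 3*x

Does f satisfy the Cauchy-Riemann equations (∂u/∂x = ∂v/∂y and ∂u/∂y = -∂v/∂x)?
∂u/∂x = 4*x
∂v/∂y = -3*x
∂u/∂y = 0
∂v/∂x = 3 - 3*y
∂u/∂x ≠ ∂v/∂y and ∂u/∂y ≠ -∂v/∂x; the Cauchy-Riemann equations are not satisfied, so f is not analytic.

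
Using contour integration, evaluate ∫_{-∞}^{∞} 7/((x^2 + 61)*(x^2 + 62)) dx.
Let f(z) = 7/((z^2 + 61)*(z^2 + 62)). The denominator has no real zeros and deg Q - deg P = 4 ≥ 2, so the integral of f over the upper semicircle |z| = R tends to 0 as R → ∞. Closing the contour in the upper half-plane,
  ∫_{-∞}^{∞} f(x) dx = 2πi · Σ Res(f, z_k)  over the poles with Im z_k > 0.

Zeros of the denominator: z^2 + 62 = 0 gives z = ±sqrt(62)*I; z^2 + 61 = 0 gives z = ±sqrt(61)*I.
Upper half-plane: z = sqrt(61)*I, z = sqrt(62)*I (simple).

Each pole is a simple zero of Q(z) = z^4 + 123*z^2 + 3782, so Res(f, z₀) = P(z₀)/Q'(z₀) with P(z) = 7, Q'(z) = 4*z^3 + 246*z:
  Res(f, sqrt(61)*I) = (7)/(2*sqrt(61)*I) = -7*sqrt(61)*I/122
  Res(f, sqrt(62)*I) = (7)/(-2*sqrt(62)*I) = 7*sqrt(62)*I/124

Sum of residues: 7*I*(-62*sqrt(61) + 61*sqrt(62))/7564
∫_{-∞}^{∞} f(x) dx = 2πi · (7*I*(-62*sqrt(61) + 61*sqrt(62))/7564) = 7*pi*(-61*sqrt(62) + 62*sqrt(61))/3782

Final answer: 7*pi*(-61*sqrt(62) + 62*sqrt(61))/3782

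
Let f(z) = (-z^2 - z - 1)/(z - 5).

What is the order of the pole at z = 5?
1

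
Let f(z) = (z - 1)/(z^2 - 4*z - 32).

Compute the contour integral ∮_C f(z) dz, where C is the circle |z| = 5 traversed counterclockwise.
By the residue theorem, ∮_C f(z) dz = 2πi · (sum of the residues of f at the poles inside |z| = 5).

The denominator factors as (z - 8)*(z + 4), so the singularities of f are simple poles at z = 8, z = -4.
  |8|² = 64 > 25 = 5², so this pole is outside the contour.
  |-4|² = 16 < 25 = 5², so this pole is inside the contour.

With P(z) = z - 1 and Q(z) = z^2 - 4*z - 32, each pole is simple, so Res(f, z₀) = P(z₀)/Q'(z₀) with Q'(z) = 2*z - 4.
  Res(f, -4) = P(-4)/Q'(-4) = (-5)/(-12) = 5/12

∮_C f(z) dz = 2πi · (5/12) = 5*I*pi/6

Final answer: 5*I*pi/6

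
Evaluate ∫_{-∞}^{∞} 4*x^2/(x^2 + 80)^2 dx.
sqrt(5)*pi/10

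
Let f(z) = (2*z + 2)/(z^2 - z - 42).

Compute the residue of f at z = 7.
Write f(z) = P(z)/Q(z) with P(z) = 2*z + 2 and Q(z) = z^2 - z - 42.
The denominator factors as Q(z) = (z - 7)*(z + 6), so z = 7 is a simple zero of Q and P is analytic there; z = 7 is therefore a simple pole and
  Res(f, z₀) = P(z₀)/Q'(z₀).

Q'(z) = 2*z - 1, so Q'(7) = 13.
P(7) = 16.

Res(f, 7) = (16)/(13) = 16/13

Final answer: 16/13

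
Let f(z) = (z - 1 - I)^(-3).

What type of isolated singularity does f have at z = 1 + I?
pole of order 3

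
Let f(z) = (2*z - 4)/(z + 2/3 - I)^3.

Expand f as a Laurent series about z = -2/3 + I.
Put w = z - (-2/3 + I), i.e. z = w - 2/3 + I. The denominator is w^3, so it suffices to rewrite the numerator in powers of w.

P(z) = 2*z - 4
P(w - 2/3 + I) = -16/3 + 2*I + 2*w

Dividing each term by w^3:
  f = (-16/3 + 2*I)/w^3 + 2/w^2

Substituting back w = z + 2/3 - I:
  f(z) = (-16/3 + 2*I)/(z + 2/3 - I)^3 + 2/(z + 2/3 - I)^2

The series is finite because the numerator is a polynomial; the negative powers form the principal part.

Final answer: (-16/3 + 2*I)/(z + 2/3 - I)^3 + 2/(z + 2/3 - I)^2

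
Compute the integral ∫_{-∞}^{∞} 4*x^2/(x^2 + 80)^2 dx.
Let f(z) = 4*z^2/(z^2 + 80)^2. The denominator has no real zeros and deg Q - deg P = 2 ≥ 2, so the integral of f over the upper semicircle |z| = R tends to 0 as R → ∞. Closing the contour in the upper half-plane,
  ∫_{-∞}^{∞} f(x) dx = 2πi · Σ Res(f, z_k)  over the poles with Im z_k > 0.

Zeros of the denominator: z^2 + 80 = 0 gives z = ±4*sqrt(5)*I.
Upper half-plane: z = 4*sqrt(5)*I (a pole of order 2).

Write f(z) = g(z)/(z - 4*sqrt(5)*I)^2 with g(z) = 4*z^2/(z + 4*sqrt(5)*I)^2. For a double pole, Res(f, z₀) = g'(z₀):
  g'(z) = 32*sqrt(5)*I*z/(z + 4*sqrt(5)*I)^3
  Res(f, 4*sqrt(5)*I) = g'(4*sqrt(5)*I) = -sqrt(5)*I/20

∫_{-∞}^{∞} f(x) dx = 2πi · (-sqrt(5)*I/20) = sqrt(5)*pi/10

Final answer: sqrt(5)*pi/10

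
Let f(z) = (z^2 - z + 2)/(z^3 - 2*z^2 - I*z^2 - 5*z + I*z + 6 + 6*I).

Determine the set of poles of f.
The singularities of f are the zeros of the denominator. Factoring,
  z^3 - 2*z^2 - I*z^2 - 5*z + I*z + 6 + 6*I = (z - 3)*(z - 1 - I)*(z + 2)
so the candidates are z = 3, z = 1 + I, z = -2.

Check the numerator P(z) = z^2 - z + 2 at each one:
  P(3) = 8 ≠ 0, so z = 3 is a (simple) pole.
  P(1 + I) = 1 + I ≠ 0, so z = 1 + I is a (simple) pole.
  P(-2) = 8 ≠ 0, so z = -2 is a (simple) pole.

Poles of f: {-2, 1 + I, 3}

Final answer: {-2, 1 + I, 3}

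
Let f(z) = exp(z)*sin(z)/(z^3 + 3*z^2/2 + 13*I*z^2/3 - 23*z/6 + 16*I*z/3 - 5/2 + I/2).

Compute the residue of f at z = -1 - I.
(-66/125 - 12*I/125)*exp(-1 - I)*sin(1 + I)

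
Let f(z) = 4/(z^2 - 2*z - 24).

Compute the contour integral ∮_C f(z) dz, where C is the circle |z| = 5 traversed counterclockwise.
-4*I*pi/5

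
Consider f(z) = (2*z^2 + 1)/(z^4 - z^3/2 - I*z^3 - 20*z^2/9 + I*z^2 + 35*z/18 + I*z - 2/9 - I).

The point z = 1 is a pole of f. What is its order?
2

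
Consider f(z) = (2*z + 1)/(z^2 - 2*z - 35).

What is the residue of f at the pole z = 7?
Write f(z) = P(z)/Q(z) with P(z) = 2*z + 1 and Q(z) = z^2 - 2*z - 35.
The denominator factors as Q(z) = (z + 5)*(z - 7), so z = 7 is a simple zero of Q and P is analytic there; z = 7 is therefore a simple pole and
  Res(f, z₀) = P(z₀)/Q'(z₀).

Q'(z) = 2*z - 2, so Q'(7) = 12.
P(7) = 15.

Res(f, 7) = (15)/(12) = 5/4

Final answer: 5/4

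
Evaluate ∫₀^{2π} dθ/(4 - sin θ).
2*sqrt(15)*pi/15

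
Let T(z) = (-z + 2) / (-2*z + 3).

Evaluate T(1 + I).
3/5 + I/5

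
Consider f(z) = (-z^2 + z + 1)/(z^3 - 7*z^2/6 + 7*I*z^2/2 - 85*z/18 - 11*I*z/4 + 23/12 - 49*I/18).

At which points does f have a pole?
The singularities of f are the zeros of the denominator. Factoring,
  z^3 - 7*z^2/6 + 7*I*z^2/2 - 85*z/18 - 11*I*z/4 + 23/12 - 49*I/18 = (z + 2/3 + I)*(z - 1/3 + 3*I/2)*(z - 3/2 + I)
so the candidates are z = -2/3 - I, z = 1/3 - 3*I/2, z = 3/2 - I.

Check the numerator P(z) = -z^2 + z + 1 at each one:
  P(-2/3 - I) = 8/9 - 7*I/3 ≠ 0, so z = -2/3 - I is a (simple) pole.
  P(1/3 - 3*I/2) = 125/36 - I/2 ≠ 0, so z = 1/3 - 3*I/2 is a (simple) pole.
  P(3/2 - I) = 5/4 + 2*I ≠ 0, so z = 3/2 - I is a (simple) pole.

Poles of f: {-2/3 - I, 1/3 - 3*I/2, 3/2 - I}

Final answer: {-2/3 - I, 1/3 - 3*I/2, 3/2 - I}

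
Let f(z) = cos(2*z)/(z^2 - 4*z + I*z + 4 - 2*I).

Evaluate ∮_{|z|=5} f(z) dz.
By the residue theorem, ∮_C f(z) dz = 2πi · (sum of the residues of f at the poles inside |z| = 5).

The denominator factors as (z - 2)*(z - 2 + I), so the singularities of f are simple poles at z = 2, z = 2 - I.
  |2|² = 4 < 25 = 5², so this pole is inside the contour.
  |2 - I|² = 5 < 25 = 5², so this pole is inside the contour.

With P(z) = cos(2*z) and Q(z) = z^2 - 4*z + I*z + 4 - 2*I, each pole is simple, so Res(f, z₀) = P(z₀)/Q'(z₀) with Q'(z) = 2*z - 4 + I.
  Res(f, 2) = P(2)/Q'(2) = (cos(4))/(I) = -I*cos(4)
  Res(f, 2 - I) = P(2 - I)/Q'(2 - I) = (cos(4 - 2*I))/(-I) = I*cos(4 - 2*I)

Sum of residues inside C: I*cos(4 - 2*I) - I*cos(4)
∮_C f(z) dz = 2πi · (I*cos(4 - 2*I) - I*cos(4)) = 2*pi*cos(4) - 2*pi*cos(4 - 2*I)

Final answer: 2*pi*cos(4) - 2*pi*cos(4 - 2*I)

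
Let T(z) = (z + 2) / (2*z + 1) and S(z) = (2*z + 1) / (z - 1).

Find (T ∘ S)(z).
(T ∘ S)(z) = T(S(z)) = ((1)*S(z) + (2))/((2)*S(z) + (1)). Multiply numerator and denominator by z - 1:
  numerator:   (1)*(2*z + 1) + (2)*(z - 1) = 4*z - 1
  denominator: (2)*(2*z + 1) + (1)*(z - 1) = 5*z + 1
(T ∘ S)(z) = (4*z - 1)/(5*z + 1)

Final answer: (4*z - 1)/(5*z + 1)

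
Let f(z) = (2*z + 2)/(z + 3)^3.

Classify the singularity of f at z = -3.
pole of order 3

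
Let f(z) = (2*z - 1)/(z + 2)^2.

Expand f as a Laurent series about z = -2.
-5/(z + 2)^2 + 2/(z + 2)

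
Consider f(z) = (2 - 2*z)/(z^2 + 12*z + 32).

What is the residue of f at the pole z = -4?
Write f(z) = P(z)/Q(z) with P(z) = 2 - 2*z and Q(z) = z^2 + 12*z + 32.
The denominator factors as Q(z) = (z + 4)*(z + 8), so z = -4 is a simple zero of Q and P is analytic there; z = -4 is therefore a simple pole and
  Res(f, z₀) = P(z₀)/Q'(z₀).

Q'(z) = 2*z + 12, so Q'(-4) = 4.
P(-4) = 10.

Res(f, -4) = (10)/(4) = 5/2

Final answer: 5/2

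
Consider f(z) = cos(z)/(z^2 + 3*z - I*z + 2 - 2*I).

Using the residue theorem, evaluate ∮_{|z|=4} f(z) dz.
By the residue theorem, ∮_C f(z) dz = 2πi · (sum of the residues of f at the poles inside |z| = 4).

The denominator factors as (z + 2)*(z + 1 - I), so the singularities of f are simple poles at z = -2, z = -1 + I.
  |-2|² = 4 < 16 = 4², so this pole is inside the contour.
  |-1 + I|² = 2 < 16 = 4², so this pole is inside the contour.

With P(z) = cos(z) and Q(z) = z^2 + 3*z - I*z + 2 - 2*I, each pole is simple, so Res(f, z₀) = P(z₀)/Q'(z₀) with Q'(z) = 2*z + 3 - I.
  Res(f, -2) = P(-2)/Q'(-2) = (cos(2))/(-1 - I) = (-1/2 + I/2)*cos(2)
  Res(f, -1 + I) = P(-1 + I)/Q'(-1 + I) = (cos(1 - I))/(1 + I) = (1/2 - I/2)*cos(1 - I)

Sum of residues inside C: (-1/2 + I/2)*cos(2) + (1/2 - I/2)*cos(1 - I)
∮_C f(z) dz = 2πi · ((-1/2 + I/2)*cos(2) + (1/2 - I/2)*cos(1 - I)) = pi*(-1 - I)*cos(2) + pi*(1 + I)*cos(1 - I)

Final answer: pi*(-1 - I)*cos(2) + pi*(1 + I)*cos(1 - I)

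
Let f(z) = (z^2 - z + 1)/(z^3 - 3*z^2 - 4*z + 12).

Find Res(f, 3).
Write f(z) = P(z)/Q(z) with P(z) = z^2 - z + 1 and Q(z) = z^3 - 3*z^2 - 4*z + 12.
The denominator factors as Q(z) = (z - 2)*(z + 2)*(z - 3), so z = 3 is a simple zero of Q and P is analytic there; z = 3 is therefore a simple pole and
  Res(f, z₀) = P(z₀)/Q'(z₀).

Q'(z) = 3*z^2 - 6*z - 4, so Q'(3) = 5.
P(3) = 7.

Res(f, 3) = (7)/(5) = 7/5

Final answer: 7/5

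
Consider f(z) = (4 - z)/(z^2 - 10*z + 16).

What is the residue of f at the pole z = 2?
-1/3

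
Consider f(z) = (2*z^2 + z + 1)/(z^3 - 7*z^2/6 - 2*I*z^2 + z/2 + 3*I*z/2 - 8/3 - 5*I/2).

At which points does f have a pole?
{-1/3 + 2*I, -I, 3/2 + I}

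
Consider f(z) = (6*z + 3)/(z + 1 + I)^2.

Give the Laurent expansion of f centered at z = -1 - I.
Put w = z - (-1 - I), i.e. z = w - 1 - I. The denominator is w^2, so it suffices to rewrite the numerator in powers of w.

P(z) = 6*z + 3
P(w - 1 - I) = -3 - 6*I + 6*w

Dividing each term by w^2:
  f = (-3 - 6*I)/w^2 + 6/w

Substituting back w = z + 1 + I:
  f(z) = (-3 - 6*I)/(z + 1 + I)^2 + 6/(z + 1 + I)

The series is finite because the numerator is a polynomial; the negative powers form the principal part, and the coefficient of 1/(z + 1 + I) gives Res(f, -1 - I) = 6.

Final answer: (-3 - 6*I)/(z + 1 + I)^2 + 6/(z + 1 + I)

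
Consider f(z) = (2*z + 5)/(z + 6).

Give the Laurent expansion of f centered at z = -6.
Put w = z - (-6), i.e. z = w - 6. The denominator is w, so it suffices to rewrite the numerator in powers of w.

P(z) = 2*z + 5
P(w - 6) = -7 + 2*w

Dividing each term by w:
  f = -7/w + 2

Substituting back w = z + 6:
  f(z) = -7/(z + 6) + 2

The series is finite because the numerator is a polynomial; the negative powers form the principal part, and the coefficient of 1/(z + 6) gives Res(f, -6) = -7.

Final answer: -7/(z + 6) + 2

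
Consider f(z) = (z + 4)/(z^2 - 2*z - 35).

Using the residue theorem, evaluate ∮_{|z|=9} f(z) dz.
By the residue theorem, ∮_C f(z) dz = 2πi · (sum of the residues of f at the poles inside |z| = 9).

The denominator factors as (z - 7)*(z + 5), so the singularities of f are simple poles at z = 7, z = -5.
  |7|² = 49 < 81 = 9², so this pole is inside the contour.
  |-5|² = 25 < 81 = 9², so this pole is inside the contour.

With P(z) = z + 4 and Q(z) = z^2 - 2*z - 35, each pole is simple, so Res(f, z₀) = P(z₀)/Q'(z₀) with Q'(z) = 2*z - 2.
  Res(f, 7) = P(7)/Q'(7) = (11)/(12) = 11/12
  Res(f, -5) = P(-5)/Q'(-5) = (-1)/(-12) = 1/12

Sum of residues inside C: 1
∮_C f(z) dz = 2πi · (1) = 2*I*pi

Final answer: 2*I*pi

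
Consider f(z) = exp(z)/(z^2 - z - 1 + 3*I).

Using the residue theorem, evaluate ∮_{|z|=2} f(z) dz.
pi*(4/13 - 6*I/13)*exp(-1 + I)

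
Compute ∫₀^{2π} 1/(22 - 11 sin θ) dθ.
2*sqrt(3)*pi/33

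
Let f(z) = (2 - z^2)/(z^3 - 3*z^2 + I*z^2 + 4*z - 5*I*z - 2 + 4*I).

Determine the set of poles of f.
The singularities of f are the zeros of the denominator. Factoring,
  z^3 - 3*z^2 + I*z^2 + 4*z - 5*I*z - 2 + 4*I = (z - 2 - I)*(z - 1)*(z + 2*I)
so the candidates are z = 2 + I, z = 1, z = -2*I.

Check the numerator P(z) = 2 - z^2 at each one:
  P(2 + I) = -1 - 4*I ≠ 0, so z = 2 + I is a (simple) pole.
  P(1) = 1 ≠ 0, so z = 1 is a (simple) pole.
  P(-2*I) = 6 ≠ 0, so z = -2*I is a (simple) pole.

Poles of f: {-2*I, 1, 2 + I}

Final answer: {-2*I, 1, 2 + I}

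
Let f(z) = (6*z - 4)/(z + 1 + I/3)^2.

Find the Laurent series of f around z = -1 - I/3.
Put w = z - (-1 - I/3), i.e. z = w - 1 - I/3. The denominator is w^2, so it suffices to rewrite the numerator in powers of w.

P(z) = 6*z - 4
P(w - 1 - I/3) = -10 - 2*I + 6*w

Dividing each term by w^2:
  f = (-10 - 2*I)/w^2 + 6/w

Substituting back w = z + 1 + I/3:
  f(z) = (-10 - 2*I)/(z + 1 + I/3)^2 + 6/(z + 1 + I/3)

The series is finite because the numerator is a polynomial; the negative powers form the principal part, and the coefficient of 1/(z + 1 + I/3) gives Res(f, -1 - I/3) = 6.

Final answer: (-10 - 2*I)/(z + 1 + I/3)^2 + 6/(z + 1 + I/3)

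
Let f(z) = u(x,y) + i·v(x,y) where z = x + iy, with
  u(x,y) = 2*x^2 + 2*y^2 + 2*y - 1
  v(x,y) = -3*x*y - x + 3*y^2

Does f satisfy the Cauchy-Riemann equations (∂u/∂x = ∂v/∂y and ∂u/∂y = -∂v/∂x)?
∂u/∂x = 4*x
∂v/∂y = -3*x + 6*y
∂u/∂y = 4*y + 2
∂v/∂x = -3*y - 1
∂u/∂x ≠ ∂v/∂y and ∂u/∂y ≠ -∂v/∂x; the Cauchy-Riemann equations are not satisfied, so f is not analytic.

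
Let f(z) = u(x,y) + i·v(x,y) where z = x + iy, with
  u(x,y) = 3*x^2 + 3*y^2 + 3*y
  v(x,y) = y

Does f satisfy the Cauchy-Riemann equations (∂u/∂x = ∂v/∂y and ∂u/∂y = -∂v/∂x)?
∂u/∂x = 6*x
∂v/∂y = 1
∂u/∂y = 6*y + 3
∂v/∂x = 0
∂u/∂x ≠ ∂v/∂y and ∂u/∂y ≠ -∂v/∂x; the Cauchy-Riemann equations are not satisfied, so f is not analytic.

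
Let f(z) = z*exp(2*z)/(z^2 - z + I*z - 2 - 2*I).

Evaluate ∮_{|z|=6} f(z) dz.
By the residue theorem, ∮_C f(z) dz = 2πi · (sum of the residues of f at the poles inside |z| = 6).

The denominator factors as (z + 1 + I)*(z - 2), so the singularities of f are simple poles at z = -1 - I, z = 2.
  |-1 - I|² = 2 < 36 = 6², so this pole is inside the contour.
  |2|² = 4 < 36 = 6², so this pole is inside the contour.

With P(z) = z*exp(2*z) and Q(z) = z^2 - z + I*z - 2 - 2*I, each pole is simple, so Res(f, z₀) = P(z₀)/Q'(z₀) with Q'(z) = 2*z - 1 + I.
  Res(f, -1 - I) = P(-1 - I)/Q'(-1 - I) = ((-1 - I)*exp(-2 - 2*I))/(-3 - I) = (2/5 + I/5)*exp(-2 - 2*I)
  Res(f, 2) = P(2)/Q'(2) = (2*exp(4))/(3 + I) = (3/5 - I/5)*exp(4)

Sum of residues inside C: (3/5 - I/5)*exp(4) + (2/5 + I/5)*exp(-2 - 2*I)
∮_C f(z) dz = 2πi · ((3/5 - I/5)*exp(4) + (2/5 + I/5)*exp(-2 - 2*I)) = pi*(-2/5 + 4*I/5)*exp(-2 - 2*I) + pi*(2/5 + 6*I/5)*exp(4)

Final answer: pi*(-2/5 + 4*I/5)*exp(-2 - 2*I) + pi*(2/5 + 6*I/5)*exp(4)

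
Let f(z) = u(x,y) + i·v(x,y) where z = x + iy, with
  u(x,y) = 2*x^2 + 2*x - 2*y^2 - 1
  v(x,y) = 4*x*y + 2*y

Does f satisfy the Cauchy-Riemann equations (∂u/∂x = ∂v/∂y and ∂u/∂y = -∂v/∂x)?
∂u/∂x = 4*x + 2
∂v/∂y = 4*x + 2
∂u/∂y = -4*y
∂v/∂x = 4*y
∂u/∂x = ∂v/∂y and ∂u/∂y = -∂v/∂x hold identically; f is analytic.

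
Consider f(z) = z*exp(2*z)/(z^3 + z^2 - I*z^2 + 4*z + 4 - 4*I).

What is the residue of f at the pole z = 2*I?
Write f(z) = P(z)/Q(z) with P(z) = z*exp(2*z) and Q(z) = z^3 + z^2 - I*z^2 + 4*z + 4 - 4*I.
The denominator factors as Q(z) = (z - 2*I)*(z + 1 - I)*(z + 2*I), so z = 2*I is a simple zero of Q and P is analytic there; z = 2*I is therefore a simple pole and
  Res(f, z₀) = P(z₀)/Q'(z₀).

Q'(z) = 3*z^2 + 2*z - 2*I*z + 4, so Q'(2*I) = -4 + 4*I.
P(2*I) = 2*I*exp(4*I).

Res(f, 2*I) = (2*I*exp(4*I))/(-4 + 4*I) = (1/4 - I/4)*exp(4*I)

Final answer: (1/4 - I/4)*exp(4*I)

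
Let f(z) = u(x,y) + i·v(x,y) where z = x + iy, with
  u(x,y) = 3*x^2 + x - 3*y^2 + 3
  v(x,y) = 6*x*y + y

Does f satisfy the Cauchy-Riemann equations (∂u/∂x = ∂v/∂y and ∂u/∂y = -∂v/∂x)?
∂u/∂x = 6*x + 1
∂v/∂y = 6*x + 1
∂u/∂y = -6*y
∂v/∂x = 6*y
∂u/∂x = ∂v/∂y and ∂u/∂y = -∂v/∂x hold identically; f is analytic.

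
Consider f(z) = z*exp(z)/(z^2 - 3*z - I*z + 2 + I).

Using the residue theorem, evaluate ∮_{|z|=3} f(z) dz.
By the residue theorem, ∮_C f(z) dz = 2πi · (sum of the residues of f at the poles inside |z| = 3).

The denominator factors as (z - 2 - I)*(z - 1), so the singularities of f are simple poles at z = 2 + I, z = 1.
  |2 + I|² = 5 < 9 = 3², so this pole is inside the contour.
  |1|² = 1 < 9 = 3², so this pole is inside the contour.

With P(z) = z*exp(z) and Q(z) = z^2 - 3*z - I*z + 2 + I, each pole is simple, so Res(f, z₀) = P(z₀)/Q'(z₀) with Q'(z) = 2*z - 3 - I.
  Res(f, 2 + I) = P(2 + I)/Q'(2 + I) = ((2 + I)*exp(2 + I))/(1 + I) = (3/2 - I/2)*exp(2 + I)
  Res(f, 1) = P(1)/Q'(1) = (exp(1))/(-1 - I) = exp(1)*(-1/2 + I/2)

Sum of residues inside C: exp(1)*(-1/2 + I/2) + (3/2 - I/2)*exp(2 + I)
∮_C f(z) dz = 2πi · (exp(1)*(-1/2 + I/2) + (3/2 - I/2)*exp(2 + I)) = exp(1)*pi*(-1 - I) + pi*(1 + 3*I)*exp(2 + I)

Final answer: exp(1)*pi*(-1 - I) + pi*(1 + 3*I)*exp(2 + I)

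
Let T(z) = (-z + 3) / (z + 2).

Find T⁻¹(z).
Set w = T(z) = (-z + 3) / (z + 2) and solve for z:
  w*(z + 2) = -z + 3
  2*w + z*(w + 1) - 3 = 0
  z*(w + 1) = 3 - 2*w
  z = (2*w - 3)/(-w - 1)
Renaming the variable, T⁻¹(z) = (2*z - 3)/(-z - 1) = (-2*z + 3)/(z + 1).
(Check: ad - bc = -5 ≠ 0, so T is invertible.)

Final answer: (-2*z + 3)/(z + 1)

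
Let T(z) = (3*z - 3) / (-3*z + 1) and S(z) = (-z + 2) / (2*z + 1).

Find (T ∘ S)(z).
(-9*z + 3)/(5*z - 5)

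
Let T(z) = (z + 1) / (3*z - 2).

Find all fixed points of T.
T(z) = z means z + 1 = z*(3*z - 2), i.e.
  3*z^2 - 3*z - 1 = 0.
Discriminant: (-3)^2 - 4*(3)*(-1) = 21, so the roots are real.
  z = (3 ± sqrt(21))/(2*(3))
Fixed points: {1/2 - sqrt(21)/6, 1/2 + sqrt(21)/6}

Final answer: {1/2 - sqrt(21)/6, 1/2 + sqrt(21)/6}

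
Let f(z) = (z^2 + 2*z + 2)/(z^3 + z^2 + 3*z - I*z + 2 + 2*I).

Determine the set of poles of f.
The singularities of f are the zeros of the denominator. Factoring,
  z^3 + z^2 + 3*z - I*z + 2 + 2*I = (z + I)*(z - 2*I)*(z + 1 + I)
so the candidates are z = -I, z = 2*I, z = -1 - I.

Check the numerator P(z) = z^2 + 2*z + 2 at each one:
  P(-I) = 1 - 2*I ≠ 0, so z = -I is a (simple) pole.
  P(2*I) = -2 + 4*I ≠ 0, so z = 2*I is a (simple) pole.
  P(-1 - I) = 0, so the factor (z + 1 + I) cancels and z = -1 - I is only a removable singularity, not a pole.

Poles of f: {-I, 2*I}

Final answer: {-I, 2*I}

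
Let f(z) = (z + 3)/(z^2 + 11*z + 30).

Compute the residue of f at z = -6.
Write f(z) = P(z)/Q(z) with P(z) = z + 3 and Q(z) = z^2 + 11*z + 30.
The denominator factors as Q(z) = (z + 6)*(z + 5), so z = -6 is a simple zero of Q and P is analytic there; z = -6 is therefore a simple pole and
  Res(f, z₀) = P(z₀)/Q'(z₀).

Q'(z) = 2*z + 11, so Q'(-6) = -1.
P(-6) = -3.

Res(f, -6) = (-3)/(-1) = 3

Final answer: 3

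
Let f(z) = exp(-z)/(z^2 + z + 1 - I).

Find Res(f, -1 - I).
(-1/5 + 2*I/5)*exp(1 + I)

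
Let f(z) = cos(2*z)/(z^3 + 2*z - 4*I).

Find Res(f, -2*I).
Write f(z) = P(z)/Q(z) with P(z) = cos(2*z) and Q(z) = z^3 + 2*z - 4*I.
The denominator factors as Q(z) = (z + 2*I)*(z + 1 - I)*(z - 1 - I), so z = -2*I is a simple zero of Q and P is analytic there; z = -2*I is therefore a simple pole and
  Res(f, z₀) = P(z₀)/Q'(z₀).

Q'(z) = 3*z^2 + 2, so Q'(-2*I) = -10.
P(-2*I) = cosh(4).

Res(f, -2*I) = (cosh(4))/(-10) = -cosh(4)/10

Final answer: -cosh(4)/10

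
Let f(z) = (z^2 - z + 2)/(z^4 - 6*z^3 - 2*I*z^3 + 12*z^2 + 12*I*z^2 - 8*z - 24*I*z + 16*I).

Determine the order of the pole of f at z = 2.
Factor the denominator:
  z^4 - 6*z^3 - 2*I*z^3 + 12*z^2 + 12*I*z^2 - 8*z - 24*I*z + 16*I = (z - 2)^3*(z - 2*I)

The numerator P(z) = z^2 - z + 2 has P(2) = 4 ≠ 0, so no factor of (z - 2) cancels.
Near z = 2 we can therefore write f(z) = g(z)/(z - 2)^3 with g analytic at 2 and g(2) ≠ 0 (g is the numerator divided by the remaining denominator factors).

Hence z = 2 is a pole of order 3.

Final answer: 3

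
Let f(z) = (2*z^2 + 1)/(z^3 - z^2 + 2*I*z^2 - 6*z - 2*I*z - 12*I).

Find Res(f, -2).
Write f(z) = P(z)/Q(z) with P(z) = 2*z^2 + 1 and Q(z) = z^3 - z^2 + 2*I*z^2 - 6*z - 2*I*z - 12*I.
The denominator factors as Q(z) = (z + 2)*(z + 2*I)*(z - 3), so z = -2 is a simple zero of Q and P is analytic there; z = -2 is therefore a simple pole and
  Res(f, z₀) = P(z₀)/Q'(z₀).

Q'(z) = 3*z^2 - 2*z + 4*I*z - 6 - 2*I, so Q'(-2) = 10 - 10*I.
P(-2) = 9.

Res(f, -2) = (9)/(10 - 10*I) = 9/20 + 9*I/20

Final answer: 9/20 + 9*I/20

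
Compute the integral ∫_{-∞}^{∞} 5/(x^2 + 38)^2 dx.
5*sqrt(38)*pi/2888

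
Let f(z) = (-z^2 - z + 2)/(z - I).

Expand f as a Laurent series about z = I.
Put w = z - (I), i.e. z = w + I. The denominator is w, so it suffices to rewrite the numerator in powers of w.

P(z) = -z^2 - z + 2
P(w + I) = 3 - I + (-1 - 2*I)*w - w^2

Dividing each term by w:
  f = (3 - I)/w - 1 - 2*I - w

Substituting back w = z - I:
  f(z) = (3 - I)/(z - I) - 1 - 2*I - (z - I)

The series is finite because the numerator is a polynomial; the negative powers form the principal part, and the coefficient of 1/(z - I) gives Res(f, I) = 3 - I.

Final answer: (3 - I)/(z - I) - 1 - 2*I - (z - I)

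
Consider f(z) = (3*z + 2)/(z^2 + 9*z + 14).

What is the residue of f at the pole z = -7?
Write f(z) = P(z)/Q(z) with P(z) = 3*z + 2 and Q(z) = z^2 + 9*z + 14.
The denominator factors as Q(z) = (z + 2)*(z + 7), so z = -7 is a simple zero of Q and P is analytic there; z = -7 is therefore a simple pole and
  Res(f, z₀) = P(z₀)/Q'(z₀).

Q'(z) = 2*z + 9, so Q'(-7) = -5.
P(-7) = -19.

Res(f, -7) = (-19)/(-5) = 19/5

Final answer: 19/5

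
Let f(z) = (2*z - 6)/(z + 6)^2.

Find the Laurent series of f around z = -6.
Put w = z - (-6), i.e. z = w - 6. The denominator is w^2, so it suffices to rewrite the numerator in powers of w.

P(z) = 2*z - 6
P(w - 6) = -18 + 2*w

Dividing each term by w^2:
  f = -18/w^2 + 2/w

Substituting back w = z + 6:
  f(z) = -18/(z + 6)^2 + 2/(z + 6)

The series is finite because the numerator is a polynomial; the negative powers form the principal part, and the coefficient of 1/(z + 6) gives Res(f, -6) = 2.

Final answer: -18/(z + 6)^2 + 2/(z + 6)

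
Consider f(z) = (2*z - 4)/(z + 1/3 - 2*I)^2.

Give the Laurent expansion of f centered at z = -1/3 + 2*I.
Put w = z - (-1/3 + 2*I), i.e. z = w - 1/3 + 2*I. The denominator is w^2, so it suffices to rewrite the numerator in powers of w.

P(z) = 2*z - 4
P(w - 1/3 + 2*I) = -14/3 + 4*I + 2*w

Dividing each term by w^2:
  f = (-14/3 + 4*I)/w^2 + 2/w

Substituting back w = z + 1/3 - 2*I:
  f(z) = (-14/3 + 4*I)/(z + 1/3 - 2*I)^2 + 2/(z + 1/3 - 2*I)

The series is finite because the numerator is a polynomial; the negative powers form the principal part, and the coefficient of 1/(z + 1/3 - 2*I) gives Res(f, -1/3 + 2*I) = 2.

Final answer: (-14/3 + 4*I)/(z + 1/3 - 2*I)^2 + 2/(z + 1/3 - 2*I)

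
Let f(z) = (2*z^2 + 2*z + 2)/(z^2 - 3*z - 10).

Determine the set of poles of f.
{-2, 5}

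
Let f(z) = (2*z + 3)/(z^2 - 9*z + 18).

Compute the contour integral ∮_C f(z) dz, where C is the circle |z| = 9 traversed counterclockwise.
By the residue theorem, ∮_C f(z) dz = 2πi · (sum of the residues of f at the poles inside |z| = 9).

The denominator factors as (z - 3)*(z - 6), so the singularities of f are simple poles at z = 3, z = 6.
  |3|² = 9 < 81 = 9², so this pole is inside the contour.
  |6|² = 36 < 81 = 9², so this pole is inside the contour.

With P(z) = 2*z + 3 and Q(z) = z^2 - 9*z + 18, each pole is simple, so Res(f, z₀) = P(z₀)/Q'(z₀) with Q'(z) = 2*z - 9.
  Res(f, 3) = P(3)/Q'(3) = (9)/(-3) = -3
  Res(f, 6) = P(6)/Q'(6) = (15)/(3) = 5

Sum of residues inside C: 2
∮_C f(z) dz = 2πi · (2) = 4*I*pi

Final answer: 4*I*pi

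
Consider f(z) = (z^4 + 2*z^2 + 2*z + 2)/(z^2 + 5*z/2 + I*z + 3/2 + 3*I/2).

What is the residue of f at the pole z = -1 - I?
Write f(z) = P(z)/Q(z) with P(z) = z^4 + 2*z^2 + 2*z + 2 and Q(z) = z^2 + 5*z/2 + I*z + 3/2 + 3*I/2.
The denominator factors as Q(z) = (z + 3/2)*(z + 1 + I), so z = -1 - I is a simple zero of Q and P is analytic there; z = -1 - I is therefore a simple pole and
  Res(f, z₀) = P(z₀)/Q'(z₀).

Q'(z) = 2*z + 5/2 + I, so Q'(-1 - I) = 1/2 - I.
P(-1 - I) = -4 + 2*I.

Res(f, -1 - I) = (-4 + 2*I)/(1/2 - I) = -16/5 - 12*I/5

Final answer: -16/5 - 12*I/5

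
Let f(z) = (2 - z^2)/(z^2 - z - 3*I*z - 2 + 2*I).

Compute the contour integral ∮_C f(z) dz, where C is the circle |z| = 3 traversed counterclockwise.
pi*(6 - 2*I)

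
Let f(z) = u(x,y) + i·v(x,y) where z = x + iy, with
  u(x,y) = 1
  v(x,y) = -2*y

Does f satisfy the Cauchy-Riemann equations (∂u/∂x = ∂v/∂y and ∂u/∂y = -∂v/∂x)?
∂u/∂x = 0
∂v/∂y = -2
∂u/∂y = 0
∂v/∂x = 0
∂u/∂x ≠ ∂v/∂y; the Cauchy-Riemann equations are not satisfied, so f is not analytic.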